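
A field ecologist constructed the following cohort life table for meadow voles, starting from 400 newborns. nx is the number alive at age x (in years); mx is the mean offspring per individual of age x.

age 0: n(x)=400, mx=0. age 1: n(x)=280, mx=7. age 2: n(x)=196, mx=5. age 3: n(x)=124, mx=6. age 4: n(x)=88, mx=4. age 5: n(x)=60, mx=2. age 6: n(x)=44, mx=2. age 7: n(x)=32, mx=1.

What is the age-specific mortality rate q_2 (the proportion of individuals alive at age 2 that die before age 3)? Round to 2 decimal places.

lx = nx/n0 = nx/400: 1, 0.7, 0.49, 0.31, 0.22, 0.15, 0.11, 0.08
q_2 = (l_2 − l_3) / l_2 = (0.49 − 0.31) / 0.49
     = 0.18 / 0.49 = 0.367347… → 0.37

0.37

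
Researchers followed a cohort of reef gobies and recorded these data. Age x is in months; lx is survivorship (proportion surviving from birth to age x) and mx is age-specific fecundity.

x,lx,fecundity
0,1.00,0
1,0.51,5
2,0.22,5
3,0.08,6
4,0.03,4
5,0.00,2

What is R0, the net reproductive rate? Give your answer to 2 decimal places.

4.25

lx·mx by age: 0, 2.55, 1.1, 0.48, 0.12, 0
R0 = Σ lx·mx = 4.25 → 4.25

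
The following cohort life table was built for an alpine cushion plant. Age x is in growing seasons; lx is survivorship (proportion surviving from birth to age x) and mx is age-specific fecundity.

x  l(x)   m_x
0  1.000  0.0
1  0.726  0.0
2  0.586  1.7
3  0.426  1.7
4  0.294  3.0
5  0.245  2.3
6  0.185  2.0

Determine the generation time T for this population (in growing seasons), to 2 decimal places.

3.60

lx·mx: 0, 0, 0.9962, 0.7242, 0.882, 0.5635, 0.37 → R0 = 3.5359
x·lx·mx: 0, 0, 1.9924, 2.1726, 3.528, 2.8175, 2.22 → Σ = 12.7305
T = 12.7305 / 3.5359 = 3.600356… → 3.60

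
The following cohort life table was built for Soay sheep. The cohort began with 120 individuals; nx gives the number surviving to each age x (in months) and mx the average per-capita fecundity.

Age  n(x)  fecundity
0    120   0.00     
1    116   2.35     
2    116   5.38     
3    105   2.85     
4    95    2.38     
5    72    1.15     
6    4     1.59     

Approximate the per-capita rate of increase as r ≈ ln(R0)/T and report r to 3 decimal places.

1.014

lx = nx/n0 = nx/120: 1, 0.96667…, 0.96667…, 0.875, 0.79167…, 0.6, 0.03333…
R0 = Σ lx·mx = 0 + 2.27167… + 5.20067… + 2.49375 + 1.88417… + 0.69 + 0.053… = 12.59325…
Σ x·lx·mx = 31.458917…; T = 31.458917…/12.59325… = 2.49808…
r ≈ ln(R0)/T = ln(12.59325…)/2.49808… = 1.01404… → 1.014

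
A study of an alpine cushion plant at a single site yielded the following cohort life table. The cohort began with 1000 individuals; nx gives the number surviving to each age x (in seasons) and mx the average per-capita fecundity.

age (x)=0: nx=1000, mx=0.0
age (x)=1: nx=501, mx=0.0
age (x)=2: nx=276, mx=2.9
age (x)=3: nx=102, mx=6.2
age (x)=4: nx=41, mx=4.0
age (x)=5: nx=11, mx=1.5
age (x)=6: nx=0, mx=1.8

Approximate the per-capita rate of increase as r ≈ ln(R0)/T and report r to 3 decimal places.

0.182

lx = nx/n0 = nx/1000: 1, 0.501, 0.276, 0.102, 0.041, 0.011, 0
R0 = Σ lx·mx = 0 + 0 + 0.8004 + 0.6324 + 0.164 + 0.0165 + 0 = 1.6133
Σ x·lx·mx = 4.2365; T = 4.2365/1.6133 = 2.62598…
r ≈ ln(R0)/T = ln(1.6133)/2.62598… = 0.18213… → 0.182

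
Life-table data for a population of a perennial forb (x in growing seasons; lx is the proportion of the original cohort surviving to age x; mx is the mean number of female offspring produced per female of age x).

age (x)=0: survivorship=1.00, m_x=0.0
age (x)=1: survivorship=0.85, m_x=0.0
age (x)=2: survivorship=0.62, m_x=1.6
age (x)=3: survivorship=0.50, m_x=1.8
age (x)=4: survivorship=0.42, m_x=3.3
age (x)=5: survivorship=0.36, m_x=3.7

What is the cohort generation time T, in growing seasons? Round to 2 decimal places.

3.66

lx·mx: 0, 0, 0.992, 0.9, 1.386, 1.332 → R0 = 4.61
x·lx·mx: 0, 0, 1.984, 2.7, 5.544, 6.66 → Σ = 16.888
T = 16.888 / 4.61 = 3.663341… → 3.66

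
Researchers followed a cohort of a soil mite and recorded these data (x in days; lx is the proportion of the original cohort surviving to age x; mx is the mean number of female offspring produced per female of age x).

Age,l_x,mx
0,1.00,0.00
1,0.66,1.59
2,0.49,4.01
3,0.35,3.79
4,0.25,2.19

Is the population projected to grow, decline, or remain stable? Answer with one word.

R0 = Σ lx·mx = 0 + 1.0494 + 1.9649 + 1.3265 + 0.5475 = 4.8883
R0 > 1, so the population is growing.

growing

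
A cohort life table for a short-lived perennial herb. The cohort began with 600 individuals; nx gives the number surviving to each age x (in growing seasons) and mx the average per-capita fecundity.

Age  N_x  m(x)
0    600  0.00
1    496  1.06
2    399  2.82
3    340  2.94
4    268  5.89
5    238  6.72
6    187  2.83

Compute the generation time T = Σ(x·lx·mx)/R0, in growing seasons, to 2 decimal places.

lx = nx/n0 = nx/600: 1, 0.82667…, 0.665, 0.56667…, 0.44667…, 0.39667…, 0.31167…
lx·mx: 0, 0.876267…, 1.8753, 1.666…, 2.630867…, 2.6656…, 0.882017… → R0 = 10.59605…
x·lx·mx: 0, 0.876267…, 3.7506, 4.998…, 10.523467…, 13.328…, 5.2921… → Σ = 38.768433…
T = 38.768433… / 10.59605… = 3.658763… → 3.66

3.66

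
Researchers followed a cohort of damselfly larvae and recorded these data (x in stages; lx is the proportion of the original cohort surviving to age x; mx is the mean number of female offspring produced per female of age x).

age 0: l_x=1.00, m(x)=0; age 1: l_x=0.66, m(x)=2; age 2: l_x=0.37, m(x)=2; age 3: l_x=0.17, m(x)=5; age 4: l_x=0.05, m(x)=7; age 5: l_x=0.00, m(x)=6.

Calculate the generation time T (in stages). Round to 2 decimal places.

lx·mx: 0, 1.32, 0.74, 0.85, 0.35, 0 → R0 = 3.26
x·lx·mx: 0, 1.32, 1.48, 2.55, 1.4, 0 → Σ = 6.75
T = 6.75 / 3.26 = 2.070552… → 2.07

2.07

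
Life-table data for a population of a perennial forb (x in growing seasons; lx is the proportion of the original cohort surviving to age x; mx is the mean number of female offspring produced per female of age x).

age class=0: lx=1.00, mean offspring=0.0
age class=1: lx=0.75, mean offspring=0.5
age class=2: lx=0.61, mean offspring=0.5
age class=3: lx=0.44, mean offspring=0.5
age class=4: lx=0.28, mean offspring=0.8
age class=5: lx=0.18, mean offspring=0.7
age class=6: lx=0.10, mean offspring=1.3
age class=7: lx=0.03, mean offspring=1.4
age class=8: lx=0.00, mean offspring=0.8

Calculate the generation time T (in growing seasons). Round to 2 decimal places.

2.99

lx·mx: 0, 0.375, 0.305, 0.22, 0.224, 0.126, 0.13, 0.042, 0 → R0 = 1.422
x·lx·mx: 0, 0.375, 0.61, 0.66, 0.896, 0.63, 0.78, 0.294, 0 → Σ = 4.245
T = 4.245 / 1.422 = 2.985232… → 2.99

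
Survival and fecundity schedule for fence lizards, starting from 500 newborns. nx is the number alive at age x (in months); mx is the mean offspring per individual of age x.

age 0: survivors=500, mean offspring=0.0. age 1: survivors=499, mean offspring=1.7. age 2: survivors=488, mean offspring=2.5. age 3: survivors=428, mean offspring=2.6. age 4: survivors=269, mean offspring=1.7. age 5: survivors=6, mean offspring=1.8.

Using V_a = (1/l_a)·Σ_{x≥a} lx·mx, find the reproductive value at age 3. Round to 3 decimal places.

3.694

lx = nx/n0 = nx/500: 1, 0.998, 0.976, 0.856, 0.538, 0.012
lx·mx for x ≥ 3: 2.2256, 0.9146, 0.0216 → sum = 3.1618
V_3 = 3.1618 / l_3 = 3.1618 / 0.856 = 3.693692… → 3.694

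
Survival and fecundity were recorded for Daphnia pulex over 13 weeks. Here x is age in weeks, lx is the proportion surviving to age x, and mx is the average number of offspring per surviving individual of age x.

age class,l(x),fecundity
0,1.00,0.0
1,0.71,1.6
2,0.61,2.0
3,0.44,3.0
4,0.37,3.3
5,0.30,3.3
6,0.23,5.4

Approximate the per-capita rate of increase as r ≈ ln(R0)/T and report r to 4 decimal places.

R0 = Σ lx·mx = 0 + 1.136 + 1.22 + 1.32 + 1.221 + 0.99 + 1.242 = 7.129
Σ x·lx·mx = 24.822; T = 24.822/7.129 = 3.48183…
r ≈ ln(R0)/T = ln(7.129)/3.48183… = 0.56412… → 0.5641

0.5641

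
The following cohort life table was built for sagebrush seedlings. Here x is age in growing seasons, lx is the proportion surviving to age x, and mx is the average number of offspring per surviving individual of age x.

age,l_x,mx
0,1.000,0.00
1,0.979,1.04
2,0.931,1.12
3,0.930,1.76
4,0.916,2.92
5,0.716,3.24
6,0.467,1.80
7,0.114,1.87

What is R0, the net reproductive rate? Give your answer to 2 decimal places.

9.75

lx·mx by age: 0, 1.01816, 1.04272, 1.6368, 2.67472, 2.31984, 0.8406, 0.21318
R0 = Σ lx·mx = 9.74602 → 9.75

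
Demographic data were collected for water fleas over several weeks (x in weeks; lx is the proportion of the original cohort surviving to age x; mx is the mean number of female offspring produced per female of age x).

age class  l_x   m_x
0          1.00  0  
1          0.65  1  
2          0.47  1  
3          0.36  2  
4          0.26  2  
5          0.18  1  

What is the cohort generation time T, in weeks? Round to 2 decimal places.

lx·mx: 0, 0.65, 0.47, 0.72, 0.52, 0.18 → R0 = 2.54
x·lx·mx: 0, 0.65, 0.94, 2.16, 2.08, 0.9 → Σ = 6.73
T = 6.73 / 2.54 = 2.649606… → 2.65

2.65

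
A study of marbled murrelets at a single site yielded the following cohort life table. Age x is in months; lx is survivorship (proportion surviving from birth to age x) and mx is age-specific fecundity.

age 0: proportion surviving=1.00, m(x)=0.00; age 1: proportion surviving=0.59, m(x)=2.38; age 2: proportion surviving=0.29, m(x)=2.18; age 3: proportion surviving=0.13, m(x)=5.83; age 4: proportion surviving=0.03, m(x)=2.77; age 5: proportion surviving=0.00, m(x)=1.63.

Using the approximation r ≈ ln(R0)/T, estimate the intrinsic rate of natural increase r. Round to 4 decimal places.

0.5765

R0 = Σ lx·mx = 0 + 1.4042 + 0.6322 + 0.7579 + 0.0831 + 0 = 2.8774
Σ x·lx·mx = 5.2747; T = 5.2747/2.8774 = 1.83315…
r ≈ ln(R0)/T = ln(2.8774)/1.83315… = 0.576542… → 0.5765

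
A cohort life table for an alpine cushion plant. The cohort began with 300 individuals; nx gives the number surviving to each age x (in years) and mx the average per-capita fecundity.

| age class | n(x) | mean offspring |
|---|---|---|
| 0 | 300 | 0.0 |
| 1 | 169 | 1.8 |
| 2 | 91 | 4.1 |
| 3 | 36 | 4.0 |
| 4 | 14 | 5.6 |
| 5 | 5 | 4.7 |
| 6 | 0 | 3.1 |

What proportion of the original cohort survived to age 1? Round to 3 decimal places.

0.563

l_1 = n_1/n_0 = 169/300 = 0.563333… → 0.563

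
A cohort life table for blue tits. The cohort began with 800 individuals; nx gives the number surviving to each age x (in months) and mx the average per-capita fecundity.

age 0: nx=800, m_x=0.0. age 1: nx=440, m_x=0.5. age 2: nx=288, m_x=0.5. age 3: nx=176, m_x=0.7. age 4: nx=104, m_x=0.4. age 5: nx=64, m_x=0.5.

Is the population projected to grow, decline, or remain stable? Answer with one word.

lx = nx/n0 = nx/800: 1, 0.55, 0.36, 0.22, 0.13, 0.08
R0 = Σ lx·mx = 0 + 0.275 + 0.18 + 0.154 + 0.052 + 0.04 = 0.701
R0 < 1, so the population is declining.

declining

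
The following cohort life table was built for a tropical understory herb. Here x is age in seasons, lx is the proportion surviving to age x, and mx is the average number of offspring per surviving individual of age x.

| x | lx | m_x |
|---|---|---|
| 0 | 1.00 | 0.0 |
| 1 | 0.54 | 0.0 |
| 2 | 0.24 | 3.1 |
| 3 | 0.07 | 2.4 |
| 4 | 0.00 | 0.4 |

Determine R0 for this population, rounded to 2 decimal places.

0.91

lx·mx by age: 0, 0, 0.744, 0.168, 0
R0 = Σ lx·mx = 0.912 → 0.91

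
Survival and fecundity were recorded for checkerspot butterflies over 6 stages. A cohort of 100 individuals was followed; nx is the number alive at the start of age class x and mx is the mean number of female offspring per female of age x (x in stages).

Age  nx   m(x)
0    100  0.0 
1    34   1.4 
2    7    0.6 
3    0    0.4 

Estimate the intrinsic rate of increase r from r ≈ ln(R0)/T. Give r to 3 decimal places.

-0.608

lx = nx/n0 = nx/100: 1, 0.34, 0.07, 0
R0 = Σ lx·mx = 0 + 0.476 + 0.042 + 0 = 0.518
Σ x·lx·mx = 0.56; T = 0.56/0.518 = 1.08108…
r ≈ ln(R0)/T = ln(0.518)/1.08108… = -0.60845… → -0.608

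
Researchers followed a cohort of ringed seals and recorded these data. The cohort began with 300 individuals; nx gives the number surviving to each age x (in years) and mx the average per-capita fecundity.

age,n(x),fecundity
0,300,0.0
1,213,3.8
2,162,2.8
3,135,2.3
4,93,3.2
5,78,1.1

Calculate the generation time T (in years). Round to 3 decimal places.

2.181

lx = nx/n0 = nx/300: 1, 0.71, 0.54, 0.45, 0.31, 0.26
lx·mx: 0, 2.698, 1.512, 1.035, 0.992, 0.286 → R0 = 6.523
x·lx·mx: 0, 2.698, 3.024, 3.105, 3.968, 1.43 → Σ = 14.225
T = 14.225 / 6.523 = 2.180745… → 2.181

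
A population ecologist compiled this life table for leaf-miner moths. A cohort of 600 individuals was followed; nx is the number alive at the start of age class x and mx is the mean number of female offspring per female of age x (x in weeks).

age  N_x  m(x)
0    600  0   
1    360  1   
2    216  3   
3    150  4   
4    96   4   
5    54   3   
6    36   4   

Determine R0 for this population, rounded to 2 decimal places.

3.83

lx = nx/n0 = nx/600: 1, 0.6, 0.36, 0.25, 0.16, 0.09, 0.06
lx·mx by age: 0, 0.6, 1.08, 1, 0.64, 0.27, 0.24
R0 = Σ lx·mx = 3.83 → 3.83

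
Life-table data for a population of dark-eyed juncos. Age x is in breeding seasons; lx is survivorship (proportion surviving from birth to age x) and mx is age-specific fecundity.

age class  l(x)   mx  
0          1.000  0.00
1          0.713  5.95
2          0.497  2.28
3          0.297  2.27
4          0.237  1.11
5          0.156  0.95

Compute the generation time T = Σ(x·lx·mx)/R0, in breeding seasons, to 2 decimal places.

lx·mx: 0, 4.24235, 1.13316, 0.67419, 0.26307, 0.1482 → R0 = 6.46097
x·lx·mx: 0, 4.24235, 2.26632, 2.02257, 1.05228, 0.741 → Σ = 10.32452
T = 10.32452 / 6.46097 = 1.597983… → 1.60

1.60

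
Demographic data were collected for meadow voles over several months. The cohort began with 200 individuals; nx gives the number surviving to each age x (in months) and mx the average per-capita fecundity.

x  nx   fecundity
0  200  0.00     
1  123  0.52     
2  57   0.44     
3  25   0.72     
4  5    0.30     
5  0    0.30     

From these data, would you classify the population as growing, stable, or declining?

lx = nx/n0 = nx/200: 1, 0.615, 0.285, 0.125, 0.025, 0
R0 = Σ lx·mx = 0 + 0.3198 + 0.1254 + 0.09 + 0.0075 + 0 = 0.5427
R0 < 1, so the population is declining.

declining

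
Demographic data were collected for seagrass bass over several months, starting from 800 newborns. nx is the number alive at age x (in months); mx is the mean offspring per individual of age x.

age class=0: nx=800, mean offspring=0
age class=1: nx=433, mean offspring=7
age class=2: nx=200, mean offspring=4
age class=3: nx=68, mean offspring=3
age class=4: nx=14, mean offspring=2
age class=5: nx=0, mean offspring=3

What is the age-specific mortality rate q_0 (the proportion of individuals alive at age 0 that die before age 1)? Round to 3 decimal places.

0.459

lx = nx/n0 = nx/800: 1, 0.54125, 0.25, 0.085, 0.0175, 0
q_0 = (l_0 − l_1) / l_0 = (1 − 0.54125) / 1
     = 0.45875 / 1 = 0.45875 → 0.459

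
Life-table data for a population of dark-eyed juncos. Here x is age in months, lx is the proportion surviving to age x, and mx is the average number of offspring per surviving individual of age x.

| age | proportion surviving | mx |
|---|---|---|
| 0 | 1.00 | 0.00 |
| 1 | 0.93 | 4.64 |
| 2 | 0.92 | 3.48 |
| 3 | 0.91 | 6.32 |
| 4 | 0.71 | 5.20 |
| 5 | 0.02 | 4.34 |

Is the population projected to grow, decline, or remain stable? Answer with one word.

R0 = Σ lx·mx = 0 + 4.3152 + 3.2016 + 5.7512 + 3.692 + 0.0868 = 17.0468
R0 > 1, so the population is growing.

growing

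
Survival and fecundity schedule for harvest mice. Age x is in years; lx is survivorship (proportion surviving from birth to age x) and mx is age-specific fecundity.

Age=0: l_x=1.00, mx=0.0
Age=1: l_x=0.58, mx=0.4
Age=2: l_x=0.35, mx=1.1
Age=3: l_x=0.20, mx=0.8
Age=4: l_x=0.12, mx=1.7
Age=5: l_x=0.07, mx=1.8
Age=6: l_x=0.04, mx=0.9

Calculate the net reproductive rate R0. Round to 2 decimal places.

1.14

lx·mx by age: 0, 0.232, 0.385, 0.16, 0.204, 0.126, 0.036
R0 = Σ lx·mx = 1.143 → 1.14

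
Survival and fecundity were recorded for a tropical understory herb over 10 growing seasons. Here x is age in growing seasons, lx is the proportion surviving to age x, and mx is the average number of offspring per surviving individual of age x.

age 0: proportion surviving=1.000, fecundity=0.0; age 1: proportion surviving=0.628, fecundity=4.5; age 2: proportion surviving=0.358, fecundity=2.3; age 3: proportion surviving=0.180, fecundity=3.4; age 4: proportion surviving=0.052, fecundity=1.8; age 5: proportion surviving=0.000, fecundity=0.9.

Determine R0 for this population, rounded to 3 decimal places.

4.355

lx·mx by age: 0, 2.826, 0.8234, 0.612, 0.0936, 0
R0 = Σ lx·mx = 4.355 → 4.355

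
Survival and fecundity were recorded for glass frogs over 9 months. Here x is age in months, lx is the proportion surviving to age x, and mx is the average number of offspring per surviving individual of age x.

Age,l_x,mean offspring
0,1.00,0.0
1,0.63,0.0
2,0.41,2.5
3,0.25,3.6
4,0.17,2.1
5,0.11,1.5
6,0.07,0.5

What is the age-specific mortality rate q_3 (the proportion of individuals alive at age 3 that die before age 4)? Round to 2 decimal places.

0.32

q_3 = (l_3 − l_4) / l_3 = (0.25 − 0.17) / 0.25
     = 0.08 / 0.25 = 0.32 → 0.32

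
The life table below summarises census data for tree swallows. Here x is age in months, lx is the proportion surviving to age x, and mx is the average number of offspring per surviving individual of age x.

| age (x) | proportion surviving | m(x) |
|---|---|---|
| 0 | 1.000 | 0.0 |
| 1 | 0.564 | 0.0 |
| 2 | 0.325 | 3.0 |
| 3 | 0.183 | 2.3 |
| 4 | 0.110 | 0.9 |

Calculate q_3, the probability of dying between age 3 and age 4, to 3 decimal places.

0.399

q_3 = (l_3 − l_4) / l_3 = (0.183 − 0.11) / 0.183
     = 0.073 / 0.183 = 0.398907… → 0.399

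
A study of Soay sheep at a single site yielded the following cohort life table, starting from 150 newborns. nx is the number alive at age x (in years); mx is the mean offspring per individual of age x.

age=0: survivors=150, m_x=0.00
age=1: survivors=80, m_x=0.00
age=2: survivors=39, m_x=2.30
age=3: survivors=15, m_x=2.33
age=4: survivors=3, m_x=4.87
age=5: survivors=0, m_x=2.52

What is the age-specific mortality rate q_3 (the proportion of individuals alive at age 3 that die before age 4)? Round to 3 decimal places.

lx = nx/n0 = nx/150: 1, 0.53333…, 0.26, 0.1, 0.02, 0
q_3 = (l_3 − l_4) / l_3 = (0.1 − 0.02) / 0.1
     = 0.08 / 0.1 = 0.8 → 0.800

0.800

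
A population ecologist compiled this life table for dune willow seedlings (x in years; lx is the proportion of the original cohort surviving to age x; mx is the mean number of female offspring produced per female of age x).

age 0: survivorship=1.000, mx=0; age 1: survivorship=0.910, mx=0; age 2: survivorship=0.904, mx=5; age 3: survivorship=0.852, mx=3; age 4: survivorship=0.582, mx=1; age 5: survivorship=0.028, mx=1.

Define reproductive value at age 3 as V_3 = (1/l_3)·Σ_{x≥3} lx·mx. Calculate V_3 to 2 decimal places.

3.72

lx·mx for x ≥ 3: 2.556, 0.582, 0.028 → sum = 3.166
V_3 = 3.166 / l_3 = 3.166 / 0.852 = 3.715962… → 3.72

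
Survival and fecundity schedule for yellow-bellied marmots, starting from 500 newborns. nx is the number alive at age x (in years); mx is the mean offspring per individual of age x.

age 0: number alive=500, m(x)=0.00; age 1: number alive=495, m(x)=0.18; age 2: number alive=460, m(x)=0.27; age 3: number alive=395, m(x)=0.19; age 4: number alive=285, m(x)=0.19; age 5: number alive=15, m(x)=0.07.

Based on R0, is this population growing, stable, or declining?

lx = nx/n0 = nx/500: 1, 0.99, 0.92, 0.79, 0.57, 0.03
R0 = Σ lx·mx = 0 + 0.1782 + 0.2484 + 0.1501 + 0.1083 + 0.0021 = 0.6871
R0 < 1, so the population is declining.

declining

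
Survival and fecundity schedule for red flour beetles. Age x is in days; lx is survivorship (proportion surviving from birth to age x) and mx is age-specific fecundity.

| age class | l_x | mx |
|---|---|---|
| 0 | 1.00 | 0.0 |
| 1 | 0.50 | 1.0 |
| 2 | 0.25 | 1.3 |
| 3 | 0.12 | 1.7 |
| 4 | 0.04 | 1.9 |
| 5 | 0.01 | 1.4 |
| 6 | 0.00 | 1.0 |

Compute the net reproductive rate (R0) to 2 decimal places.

lx·mx by age: 0, 0.5, 0.325, 0.204, 0.076, 0.014, 0
R0 = Σ lx·mx = 1.119 → 1.12

1.12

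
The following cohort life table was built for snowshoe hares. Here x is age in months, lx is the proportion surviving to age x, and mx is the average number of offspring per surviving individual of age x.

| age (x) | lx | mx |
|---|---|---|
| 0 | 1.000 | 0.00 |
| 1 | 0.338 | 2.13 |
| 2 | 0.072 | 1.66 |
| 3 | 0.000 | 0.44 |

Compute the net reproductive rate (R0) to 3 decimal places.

lx·mx by age: 0, 0.71994, 0.11952, 0
R0 = Σ lx·mx = 0.83946 → 0.839

0.839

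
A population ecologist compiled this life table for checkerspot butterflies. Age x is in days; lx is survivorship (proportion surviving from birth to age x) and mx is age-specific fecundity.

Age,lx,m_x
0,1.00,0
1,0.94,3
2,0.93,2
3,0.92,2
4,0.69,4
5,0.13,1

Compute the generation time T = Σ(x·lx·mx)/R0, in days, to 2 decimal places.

lx·mx: 0, 2.82, 1.86, 1.84, 2.76, 0.13 → R0 = 9.41
x·lx·mx: 0, 2.82, 3.72, 5.52, 11.04, 0.65 → Σ = 23.75
T = 23.75 / 9.41 = 2.523911… → 2.52

2.52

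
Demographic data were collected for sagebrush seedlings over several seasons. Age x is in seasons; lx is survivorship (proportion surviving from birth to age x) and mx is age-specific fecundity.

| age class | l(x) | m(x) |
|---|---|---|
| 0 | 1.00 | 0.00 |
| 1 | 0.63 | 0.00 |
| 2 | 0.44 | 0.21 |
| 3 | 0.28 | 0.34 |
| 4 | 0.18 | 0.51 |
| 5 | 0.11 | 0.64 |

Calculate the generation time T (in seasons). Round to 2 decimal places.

lx·mx: 0, 0, 0.0924, 0.0952, 0.0918, 0.0704 → R0 = 0.3498
x·lx·mx: 0, 0, 0.1848, 0.2856, 0.3672, 0.352 → Σ = 1.1896
T = 1.1896 / 0.3498 = 3.4008… → 3.40

3.40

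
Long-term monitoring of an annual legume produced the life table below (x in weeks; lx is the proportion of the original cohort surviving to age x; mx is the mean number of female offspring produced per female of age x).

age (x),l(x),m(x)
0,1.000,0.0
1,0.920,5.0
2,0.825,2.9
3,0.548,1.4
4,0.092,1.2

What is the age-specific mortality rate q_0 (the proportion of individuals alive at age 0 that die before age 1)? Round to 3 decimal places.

q_0 = (l_0 − l_1) / l_0 = (1 − 0.92) / 1
     = 0.08 / 1 = 0.08 → 0.080

0.080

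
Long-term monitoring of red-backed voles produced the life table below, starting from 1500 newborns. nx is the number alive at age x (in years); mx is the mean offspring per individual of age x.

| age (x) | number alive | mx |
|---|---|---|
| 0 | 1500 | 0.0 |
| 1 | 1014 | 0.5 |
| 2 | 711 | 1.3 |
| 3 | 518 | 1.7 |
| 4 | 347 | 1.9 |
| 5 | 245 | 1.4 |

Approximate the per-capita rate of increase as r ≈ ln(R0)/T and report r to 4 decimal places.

0.2810

lx = nx/n0 = nx/1500: 1, 0.676, 0.474, 0.34533…, 0.23133…, 0.16333…
R0 = Σ lx·mx = 0 + 0.338 + 0.6162 + 0.58707… + 0.43953… + 0.22867… = 2.209467…
Σ x·lx·mx = 6.233067…; T = 6.233067…/2.209467… = 2.82107…
r ≈ ln(R0)/T = ln(2.209467…)/2.82107… = 0.281011… → 0.2810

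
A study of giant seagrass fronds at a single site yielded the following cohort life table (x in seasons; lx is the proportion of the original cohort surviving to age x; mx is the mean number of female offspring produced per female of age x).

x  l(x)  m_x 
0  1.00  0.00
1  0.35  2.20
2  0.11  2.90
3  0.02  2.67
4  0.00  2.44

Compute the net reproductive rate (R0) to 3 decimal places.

1.142

lx·mx by age: 0, 0.77, 0.319, 0.0534, 0
R0 = Σ lx·mx = 1.1424 → 1.142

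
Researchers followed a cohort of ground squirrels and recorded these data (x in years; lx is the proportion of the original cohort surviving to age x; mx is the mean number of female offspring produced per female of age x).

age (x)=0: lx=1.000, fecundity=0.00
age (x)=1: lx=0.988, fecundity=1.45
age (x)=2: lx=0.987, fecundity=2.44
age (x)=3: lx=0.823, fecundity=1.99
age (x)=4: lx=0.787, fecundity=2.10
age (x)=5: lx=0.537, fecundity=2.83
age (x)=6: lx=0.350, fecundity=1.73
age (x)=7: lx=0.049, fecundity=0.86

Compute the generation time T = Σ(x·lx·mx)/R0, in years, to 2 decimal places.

lx·mx: 0, 1.4326, 2.40828, 1.63777, 1.6527, 1.51971, 0.6055, 0.04214 → R0 = 9.2987
x·lx·mx: 0, 1.4326, 4.81656, 4.91331, 6.6108, 7.59855, 3.633, 0.29498 → Σ = 29.2998
T = 29.2998 / 9.2987 = 3.150957… → 3.15

3.15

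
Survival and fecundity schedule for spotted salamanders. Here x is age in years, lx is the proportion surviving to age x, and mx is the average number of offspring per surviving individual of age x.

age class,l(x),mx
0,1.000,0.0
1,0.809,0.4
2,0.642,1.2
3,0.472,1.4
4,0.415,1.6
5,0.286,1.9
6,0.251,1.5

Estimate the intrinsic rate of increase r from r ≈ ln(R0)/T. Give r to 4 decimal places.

R0 = Σ lx·mx = 0 + 0.3236 + 0.7704 + 0.6608 + 0.664 + 0.5434 + 0.3765 = 3.3387
Σ x·lx·mx = 11.4788; T = 11.4788/3.3387 = 3.4381…
r ≈ ln(R0)/T = ln(3.3387)/3.4381… = 0.350653… → 0.3507

0.3507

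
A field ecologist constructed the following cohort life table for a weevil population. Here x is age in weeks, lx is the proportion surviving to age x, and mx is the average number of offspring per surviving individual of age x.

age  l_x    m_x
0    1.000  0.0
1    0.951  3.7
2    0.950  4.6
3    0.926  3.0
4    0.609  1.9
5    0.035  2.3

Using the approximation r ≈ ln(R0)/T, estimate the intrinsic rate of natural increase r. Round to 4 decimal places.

1.1507

R0 = Σ lx·mx = 0 + 3.5187 + 4.37 + 2.778 + 1.1571 + 0.0805 = 11.9043
Σ x·lx·mx = 25.6236; T = 25.6236/11.9043 = 2.15247…
r ≈ ln(R0)/T = ln(11.9043)/2.15247… = 1.150727… → 1.1507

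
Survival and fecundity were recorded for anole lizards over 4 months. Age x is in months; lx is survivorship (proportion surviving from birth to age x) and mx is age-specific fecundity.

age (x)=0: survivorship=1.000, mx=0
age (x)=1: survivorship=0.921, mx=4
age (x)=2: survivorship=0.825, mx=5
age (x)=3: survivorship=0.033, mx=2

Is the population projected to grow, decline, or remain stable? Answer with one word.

growing

R0 = Σ lx·mx = 0 + 3.684 + 4.125 + 0.066 = 7.875
R0 > 1, so the population is growing.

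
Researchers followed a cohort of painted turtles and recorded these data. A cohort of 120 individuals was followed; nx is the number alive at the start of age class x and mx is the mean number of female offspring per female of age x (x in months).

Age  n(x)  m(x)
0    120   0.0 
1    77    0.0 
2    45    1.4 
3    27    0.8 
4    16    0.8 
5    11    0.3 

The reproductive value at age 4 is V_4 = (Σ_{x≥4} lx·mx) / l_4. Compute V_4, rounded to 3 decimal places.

lx = nx/n0 = nx/120: 1, 0.64167…, 0.375, 0.225, 0.13333…, 0.09167…
lx·mx for x ≥ 4: 0.106667…, 0.0275… → sum = 0.134167…
V_4 = 0.134167… / l_4 = 0.134167… / 0.133333… = 1.00625… → 1.006

1.006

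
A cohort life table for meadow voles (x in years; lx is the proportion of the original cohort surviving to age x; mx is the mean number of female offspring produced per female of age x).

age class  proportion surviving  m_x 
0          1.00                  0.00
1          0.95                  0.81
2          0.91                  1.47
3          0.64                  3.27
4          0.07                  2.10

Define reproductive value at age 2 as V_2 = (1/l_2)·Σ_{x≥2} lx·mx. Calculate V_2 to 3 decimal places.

lx·mx for x ≥ 2: 1.3377, 2.0928, 0.147 → sum = 3.5775
V_2 = 3.5775 / l_2 = 3.5775 / 0.91 = 3.931319… → 3.931

3.931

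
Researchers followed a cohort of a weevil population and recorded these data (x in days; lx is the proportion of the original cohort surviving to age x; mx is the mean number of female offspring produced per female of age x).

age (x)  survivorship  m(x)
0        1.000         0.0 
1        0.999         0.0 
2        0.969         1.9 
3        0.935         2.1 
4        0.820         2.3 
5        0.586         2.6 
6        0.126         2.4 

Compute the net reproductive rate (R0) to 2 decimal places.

lx·mx by age: 0, 0, 1.8411, 1.9635, 1.886, 1.5236, 0.3024
R0 = Σ lx·mx = 7.5166 → 7.52

7.52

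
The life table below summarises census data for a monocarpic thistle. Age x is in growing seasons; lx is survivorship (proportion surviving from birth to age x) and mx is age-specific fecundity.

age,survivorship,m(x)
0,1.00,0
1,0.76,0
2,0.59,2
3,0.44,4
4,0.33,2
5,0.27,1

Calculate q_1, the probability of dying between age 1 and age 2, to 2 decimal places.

0.22

q_1 = (l_1 − l_2) / l_1 = (0.76 − 0.59) / 0.76
     = 0.17 / 0.76 = 0.223684… → 0.22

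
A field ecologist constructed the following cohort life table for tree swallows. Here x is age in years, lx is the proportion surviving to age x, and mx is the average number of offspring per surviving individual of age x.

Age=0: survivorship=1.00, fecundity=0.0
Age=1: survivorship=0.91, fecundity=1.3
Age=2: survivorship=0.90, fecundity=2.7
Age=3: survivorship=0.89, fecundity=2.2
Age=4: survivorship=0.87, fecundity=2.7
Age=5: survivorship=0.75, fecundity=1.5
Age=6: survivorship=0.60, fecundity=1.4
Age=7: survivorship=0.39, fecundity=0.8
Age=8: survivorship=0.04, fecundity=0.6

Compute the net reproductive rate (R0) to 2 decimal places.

10.22

lx·mx by age: 0, 1.183, 2.43, 1.958, 2.349, 1.125, 0.84, 0.312, 0.024
R0 = Σ lx·mx = 10.221 → 10.22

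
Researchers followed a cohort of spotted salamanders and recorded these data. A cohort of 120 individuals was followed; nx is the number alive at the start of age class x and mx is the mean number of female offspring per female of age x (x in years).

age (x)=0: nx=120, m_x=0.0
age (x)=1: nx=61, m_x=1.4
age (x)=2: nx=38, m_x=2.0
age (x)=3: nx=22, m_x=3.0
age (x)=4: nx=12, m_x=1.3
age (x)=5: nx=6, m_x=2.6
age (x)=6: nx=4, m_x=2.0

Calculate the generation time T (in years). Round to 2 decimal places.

lx = nx/n0 = nx/120: 1, 0.50833…, 0.31667…, 0.18333…, 0.1, 0.05, 0.03333…
lx·mx: 0, 0.711667…, 0.633333…, 0.55…, 0.13, 0.13, 0.066667… → R0 = 2.221667…
x·lx·mx: 0, 0.711667…, 1.266667…, 1.65…, 0.52, 0.65, 0.4… → Σ = 5.198333…
T = 5.198333… / 2.221667… = 2.339835… → 2.34

2.34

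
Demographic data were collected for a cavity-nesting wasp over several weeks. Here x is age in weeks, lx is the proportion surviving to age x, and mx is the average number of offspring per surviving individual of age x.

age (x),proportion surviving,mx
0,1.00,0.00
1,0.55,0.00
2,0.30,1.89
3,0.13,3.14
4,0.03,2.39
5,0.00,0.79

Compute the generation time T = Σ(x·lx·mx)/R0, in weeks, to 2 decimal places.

lx·mx: 0, 0, 0.567, 0.4082, 0.0717, 0 → R0 = 1.0469
x·lx·mx: 0, 0, 1.134, 1.2246, 0.2868, 0 → Σ = 2.6454
T = 2.6454 / 1.0469 = 2.526889… → 2.53

2.53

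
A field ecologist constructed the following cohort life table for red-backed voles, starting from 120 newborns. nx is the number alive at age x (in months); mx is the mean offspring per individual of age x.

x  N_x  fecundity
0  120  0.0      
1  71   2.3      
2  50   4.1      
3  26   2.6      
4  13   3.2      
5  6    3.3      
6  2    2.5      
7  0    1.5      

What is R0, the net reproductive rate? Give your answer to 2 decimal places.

4.19

lx = nx/n0 = nx/120: 1, 0.59167…, 0.41667…, 0.21667…, 0.10833…, 0.05, 0.01667…, 0
lx·mx by age: 0, 1.360833…, 1.708333…, 0.563333…, 0.346667…, 0.165, 0.041667…, 0
R0 = Σ lx·mx = 4.185833… → 4.19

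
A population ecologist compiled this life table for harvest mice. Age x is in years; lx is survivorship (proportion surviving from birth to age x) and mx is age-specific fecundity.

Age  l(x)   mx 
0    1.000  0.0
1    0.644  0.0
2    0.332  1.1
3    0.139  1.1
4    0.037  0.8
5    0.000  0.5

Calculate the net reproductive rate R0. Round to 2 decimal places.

lx·mx by age: 0, 0, 0.3652, 0.1529, 0.0296, 0
R0 = Σ lx·mx = 0.5477 → 0.55

0.55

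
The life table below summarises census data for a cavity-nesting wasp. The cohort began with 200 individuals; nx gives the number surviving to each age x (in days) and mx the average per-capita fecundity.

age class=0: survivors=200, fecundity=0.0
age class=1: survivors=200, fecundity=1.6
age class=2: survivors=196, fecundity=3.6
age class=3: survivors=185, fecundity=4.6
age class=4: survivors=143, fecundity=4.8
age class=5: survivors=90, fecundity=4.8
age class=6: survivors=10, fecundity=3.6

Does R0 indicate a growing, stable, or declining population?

lx = nx/n0 = nx/200: 1, 1, 0.98, 0.925, 0.715, 0.45, 0.05
R0 = Σ lx·mx = 0 + 1.6 + 3.528 + 4.255 + 3.432 + 2.16 + 0.18 = 15.155
R0 > 1, so the population is growing.

growing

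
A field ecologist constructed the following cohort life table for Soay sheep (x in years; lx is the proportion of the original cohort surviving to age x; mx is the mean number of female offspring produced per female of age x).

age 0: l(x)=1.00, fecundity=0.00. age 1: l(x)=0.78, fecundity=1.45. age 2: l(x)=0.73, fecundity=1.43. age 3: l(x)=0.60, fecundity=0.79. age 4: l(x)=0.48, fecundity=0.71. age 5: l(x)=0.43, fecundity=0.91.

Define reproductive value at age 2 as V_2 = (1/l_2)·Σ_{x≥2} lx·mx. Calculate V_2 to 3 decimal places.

lx·mx for x ≥ 2: 1.0439, 0.474, 0.3408, 0.3913 → sum = 2.25
V_2 = 2.25 / l_2 = 2.25 / 0.73 = 3.082192… → 3.082

3.082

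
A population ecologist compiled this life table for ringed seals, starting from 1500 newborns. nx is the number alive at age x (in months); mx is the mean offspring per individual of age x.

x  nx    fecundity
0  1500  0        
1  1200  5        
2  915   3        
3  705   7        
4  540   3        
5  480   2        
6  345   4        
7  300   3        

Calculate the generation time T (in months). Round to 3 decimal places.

lx = nx/n0 = nx/1500: 1, 0.8, 0.61, 0.47, 0.36, 0.32, 0.23, 0.2
lx·mx: 0, 4, 1.83, 3.29, 1.08, 0.64, 0.92, 0.6 → R0 = 12.36
x·lx·mx: 0, 4, 3.66, 9.87, 4.32, 3.2, 5.52, 4.2 → Σ = 34.77
T = 34.77 / 12.36 = 2.813107… → 2.813

2.813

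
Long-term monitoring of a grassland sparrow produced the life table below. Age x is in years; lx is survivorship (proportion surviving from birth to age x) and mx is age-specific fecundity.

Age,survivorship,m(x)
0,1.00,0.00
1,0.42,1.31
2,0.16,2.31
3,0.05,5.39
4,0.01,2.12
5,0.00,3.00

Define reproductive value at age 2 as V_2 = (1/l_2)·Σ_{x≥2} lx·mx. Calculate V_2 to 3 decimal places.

4.127

lx·mx for x ≥ 2: 0.3696, 0.2695, 0.0212, 0 → sum = 0.6603
V_2 = 0.6603 / l_2 = 0.6603 / 0.16 = 4.126875 → 4.127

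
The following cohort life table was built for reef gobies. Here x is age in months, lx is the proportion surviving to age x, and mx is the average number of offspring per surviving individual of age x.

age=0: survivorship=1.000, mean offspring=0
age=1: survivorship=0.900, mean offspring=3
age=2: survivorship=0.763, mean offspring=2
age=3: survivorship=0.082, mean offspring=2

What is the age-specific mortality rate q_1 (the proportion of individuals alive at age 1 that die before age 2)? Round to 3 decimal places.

q_1 = (l_1 − l_2) / l_1 = (0.9 − 0.763) / 0.9
     = 0.137 / 0.9 = 0.152222… → 0.152

0.152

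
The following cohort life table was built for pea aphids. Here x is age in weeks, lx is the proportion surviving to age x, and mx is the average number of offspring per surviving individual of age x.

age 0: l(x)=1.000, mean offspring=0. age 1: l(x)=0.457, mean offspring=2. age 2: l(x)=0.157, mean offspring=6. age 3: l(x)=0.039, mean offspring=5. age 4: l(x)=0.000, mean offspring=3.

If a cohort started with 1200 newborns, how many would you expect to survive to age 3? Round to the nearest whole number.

47

Expected survivors = N0 · l_3 = 1200 × 0.039 = 46.8 → 47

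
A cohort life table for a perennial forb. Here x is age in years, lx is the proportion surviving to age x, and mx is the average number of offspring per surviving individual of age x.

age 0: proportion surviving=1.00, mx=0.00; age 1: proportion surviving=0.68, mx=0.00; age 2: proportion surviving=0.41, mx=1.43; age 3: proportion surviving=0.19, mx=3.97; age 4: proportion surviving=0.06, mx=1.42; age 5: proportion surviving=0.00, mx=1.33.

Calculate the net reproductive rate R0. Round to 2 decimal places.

1.43

lx·mx by age: 0, 0, 0.5863, 0.7543, 0.0852, 0
R0 = Σ lx·mx = 1.4258 → 1.43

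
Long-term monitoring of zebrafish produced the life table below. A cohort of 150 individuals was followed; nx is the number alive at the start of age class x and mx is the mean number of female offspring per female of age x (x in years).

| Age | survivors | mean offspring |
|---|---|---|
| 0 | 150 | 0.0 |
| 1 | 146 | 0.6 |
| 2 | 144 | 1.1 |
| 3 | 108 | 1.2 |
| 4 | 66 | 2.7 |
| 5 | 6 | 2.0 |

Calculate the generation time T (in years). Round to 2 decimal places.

2.77

lx = nx/n0 = nx/150: 1, 0.97333…, 0.96, 0.72, 0.44, 0.04
lx·mx: 0, 0.584…, 1.056, 0.864, 1.188, 0.08 → R0 = 3.772…
x·lx·mx: 0, 0.584…, 2.112, 2.592, 4.752, 0.4 → Σ = 10.44…
T = 10.44… / 3.772… = 2.767762… → 2.77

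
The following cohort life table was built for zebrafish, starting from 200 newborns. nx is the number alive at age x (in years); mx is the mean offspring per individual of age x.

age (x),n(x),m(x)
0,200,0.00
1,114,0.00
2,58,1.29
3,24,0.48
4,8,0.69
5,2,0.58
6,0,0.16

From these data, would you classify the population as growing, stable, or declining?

lx = nx/n0 = nx/200: 1, 0.57, 0.29, 0.12, 0.04, 0.01, 0
R0 = Σ lx·mx = 0 + 0 + 0.3741 + 0.0576 + 0.0276 + 0.0058 + 0 = 0.4651
R0 < 1, so the population is declining.

declining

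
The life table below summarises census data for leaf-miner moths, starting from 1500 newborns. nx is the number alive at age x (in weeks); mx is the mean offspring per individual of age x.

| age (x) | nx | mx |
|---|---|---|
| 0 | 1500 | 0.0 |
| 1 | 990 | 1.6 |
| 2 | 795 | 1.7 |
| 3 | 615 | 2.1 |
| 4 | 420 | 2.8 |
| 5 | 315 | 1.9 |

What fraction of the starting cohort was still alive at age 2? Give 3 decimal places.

l_2 = n_2/n_0 = 795/1500 = 0.53 → 0.530

0.530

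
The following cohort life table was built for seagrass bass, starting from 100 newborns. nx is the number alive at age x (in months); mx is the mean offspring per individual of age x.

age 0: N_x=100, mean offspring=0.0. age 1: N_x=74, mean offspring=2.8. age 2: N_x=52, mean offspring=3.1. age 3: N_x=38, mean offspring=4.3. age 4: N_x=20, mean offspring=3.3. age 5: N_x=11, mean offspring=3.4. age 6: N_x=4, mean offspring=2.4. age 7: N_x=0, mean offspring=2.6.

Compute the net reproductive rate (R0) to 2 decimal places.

lx = nx/n0 = nx/100: 1, 0.74, 0.52, 0.38, 0.2, 0.11, 0.04, 0
lx·mx by age: 0, 2.072, 1.612, 1.634, 0.66, 0.374, 0.096, 0
R0 = Σ lx·mx = 6.448 → 6.45

6.45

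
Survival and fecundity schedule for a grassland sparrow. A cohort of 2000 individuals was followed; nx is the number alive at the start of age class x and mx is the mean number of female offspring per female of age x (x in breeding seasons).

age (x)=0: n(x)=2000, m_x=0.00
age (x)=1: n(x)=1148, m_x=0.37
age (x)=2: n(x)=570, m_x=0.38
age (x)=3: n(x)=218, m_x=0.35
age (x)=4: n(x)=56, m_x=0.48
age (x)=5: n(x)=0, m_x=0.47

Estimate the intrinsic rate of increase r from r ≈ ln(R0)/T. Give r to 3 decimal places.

-0.616

lx = nx/n0 = nx/2000: 1, 0.574, 0.285, 0.109, 0.028, 0
R0 = Σ lx·mx = 0 + 0.21238 + 0.1083 + 0.03815 + 0.01344 + 0 = 0.37227
Σ x·lx·mx = 0.59719; T = 0.59719/0.37227 = 1.60419…
r ≈ ln(R0)/T = ln(0.37227)/1.60419… = -0.61597… → -0.616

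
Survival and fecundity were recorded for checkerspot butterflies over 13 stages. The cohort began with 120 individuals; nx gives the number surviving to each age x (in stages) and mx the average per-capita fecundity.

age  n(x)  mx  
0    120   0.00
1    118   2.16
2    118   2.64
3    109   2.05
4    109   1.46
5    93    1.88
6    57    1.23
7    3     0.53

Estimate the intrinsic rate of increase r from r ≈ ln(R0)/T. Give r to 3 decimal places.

0.787

lx = nx/n0 = nx/120: 1, 0.98333…, 0.98333…, 0.90833…, 0.90833…, 0.775, 0.475, 0.025
R0 = Σ lx·mx = 0 + 2.124… + 2.596… + 1.86208… + 1.32617… + 1.457 + 0.58425 + 0.01325 = 9.96275…
Σ x·lx·mx = 29.090167…; T = 29.090167…/9.96275… = 2.91989…
r ≈ ln(R0)/T = ln(9.96275…)/2.91989… = 0.78731… → 0.787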